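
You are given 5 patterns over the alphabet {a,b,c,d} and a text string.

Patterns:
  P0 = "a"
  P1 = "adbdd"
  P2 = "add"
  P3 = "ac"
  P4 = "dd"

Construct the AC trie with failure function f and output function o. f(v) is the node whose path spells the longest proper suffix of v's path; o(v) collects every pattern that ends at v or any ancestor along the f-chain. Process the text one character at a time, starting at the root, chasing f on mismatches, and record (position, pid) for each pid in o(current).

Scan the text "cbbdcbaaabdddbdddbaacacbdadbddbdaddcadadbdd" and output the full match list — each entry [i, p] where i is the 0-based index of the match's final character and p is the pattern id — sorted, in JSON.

Build automaton:
Trie nodes:
  0='ε' goto a→1 d→8
  1='a' goto c→7 d→2  [P0 ends]
  2='ad' goto b→3 d→6
  3='adb' goto d→4
  4='adbd' goto d→5
  5='adbdd' goto ·  [P1 ends]
  6='add' goto ·  [P2 ends]
  7='ac' goto ·  [P3 ends]
  8='d' goto d→9
  9='dd' goto ·  [P4 ends]

BFS fail/out derivation:
  n1('a'): parent n0 fail=0; on 'a' 0 → fail=0;  out {0}∪∅={0}
  n8('d'): parent n0 fail=0; on 'd' 0 → fail=0;  out ∅∪∅=∅
  n2('ad'): parent n1 fail=0; on 'd' 0 → fail=8;  out ∅∪∅=∅
  n7('ac'): parent n1 fail=0; on 'c' 0 → fail=0;  out {3}∪∅={3}
  n9('dd'): parent n8 fail=0; on 'd' 0 → fail=8;  out {4}∪∅={4}
  n3('adb'): parent n2 fail=8; on 'b' 8→0 → fail=0;  out ∅∪∅=∅
  n6('add'): parent n2 fail=8; on 'd' 8 → fail=9;  out {2}∪{4}={2,4}
  n4('adbd'): parent n3 fail=0; on 'd' 0 → fail=8;  out ∅∪∅=∅
  n5('adbdd'): parent n4 fail=8; on 'd' 8 → fail=9;  out {1}∪{4}={1,4}

Run:
[0] read 'c'  n0⇒n0
[1] read 'b'  n0⇒n0
[2] read 'b'  n0⇒n0
[3] read 'd'  n0⇒n8
[4] read 'c'  n8⇒n0 ·f
[5] read 'b'  n0⇒n0
[6] read 'a'  n0⇒n1  ** P0@[6:6]
[7] read 'a'  n1⇒n1 ·f  ** P0@[7:7]
[8] read 'a'  n1⇒n1 ·f  ** P0@[8:8]
[9] read 'b'  n1⇒n0 ·f
[10] read 'd'  n0⇒n8
[11] read 'd'  n8⇒n9  ** P4@[10:11]
[12] read 'd'  n9⇒n9 ·f  ** P4@[11:12]
[13] read 'b'  n9⇒n0 ·f
[14] read 'd'  n0⇒n8
[15] read 'd'  n8⇒n9  ** P4@[14:15]
[16] read 'd'  n9⇒n9 ·f  ** P4@[15:16]
[17] read 'b'  n9⇒n0 ·f
[18] read 'a'  n0⇒n1  ** P0@[18:18]
[19] read 'a'  n1⇒n1 ·f  ** P0@[19:19]
[20] read 'c'  n1⇒n7  ** P3@[19:20]
[21] read 'a'  n7⇒n1 ·f  ** P0@[21:21]
[22] read 'c'  n1⇒n7  ** P3@[21:22]
[23] read 'b'  n7⇒n0 ·f
[24] read 'd'  n0⇒n8
[25] read 'a'  n8⇒n1 ·f  ** P0@[25:25]
[26] read 'd'  n1⇒n2
[27] read 'b'  n2⇒n3
[28] read 'd'  n3⇒n4
[29] read 'd'  n4⇒n5  ** P1@[25:29],P4@[28:29]
[30] read 'b'  n5⇒n0 ·f
[31] read 'd'  n0⇒n8
[32] read 'a'  n8⇒n1 ·f  ** P0@[32:32]
[33] read 'd'  n1⇒n2
[34] read 'd'  n2⇒n6  ** P2@[32:34],P4@[33:34]
[35] read 'c'  n6⇒n0 ·f
[36] read 'a'  n0⇒n1  ** P0@[36:36]
[37] read 'd'  n1⇒n2
[38] read 'a'  n2⇒n1 ·f  ** P0@[38:38]
[39] read 'd'  n1⇒n2
[40] read 'b'  n2⇒n3
[41] read 'd'  n3⇒n4
[42] read 'd'  n4⇒n5  ** P1@[38:42],P4@[41:42]

Matches: [[6,0],[7,0],[8,0],[11,4],[12,4],[15,4],[16,4],[18,0],[19,0],[20,3],[21,0],[22,3],[25,0],[29,1],[29,4],[32,0],[34,2],[34,4],[36,0],[38,0],[42,1],[42,4]]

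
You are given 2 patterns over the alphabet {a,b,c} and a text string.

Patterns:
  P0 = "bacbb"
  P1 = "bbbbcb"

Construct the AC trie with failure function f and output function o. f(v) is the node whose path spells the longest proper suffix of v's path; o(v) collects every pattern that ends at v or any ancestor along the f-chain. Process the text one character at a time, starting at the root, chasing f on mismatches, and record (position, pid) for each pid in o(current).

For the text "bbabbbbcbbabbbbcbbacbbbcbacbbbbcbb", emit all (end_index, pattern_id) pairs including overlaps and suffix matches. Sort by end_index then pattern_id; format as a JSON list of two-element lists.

Construct AC machine:
Trie (insert patterns):
  0='ε' goto b→1
  1='b' goto a→2 b→6
  2='ba' goto c→3
  3='bac' goto b→4
  4='bacb' goto b→5
  5='bacbb' goto ·  [P0 ends]
  6='bb' goto b→7
  7='bbb' goto b→8
  8='bbbb' goto c→9
  9='bbbbc' goto b→10
  10='bbbbcb' goto ·  [P1 ends]

BFS fail/out derivation:
  fail(1) 'b': from fail(0)=0 chase 'b': 0 ⇒ 0;  out=∅∪out(0)=∅
  fail(2) 'ba': from fail(1)=0 chase 'a': 0 ⇒ 0;  out=∅∪out(0)=∅
  fail(6) 'bb': from fail(1)=0 chase 'b': 0 ⇒ 1;  out=∅∪out(1)=∅
  fail(3) 'bac': from fail(2)=0 chase 'c': 0 ⇒ 0;  out=∅∪out(0)=∅
  fail(7) 'bbb': from fail(6)=1 chase 'b': 1 ⇒ 6;  out=∅∪out(6)=∅
  fail(4) 'bacb': from fail(3)=0 chase 'b': 0 ⇒ 1;  out=∅∪out(1)=∅
  fail(8) 'bbbb': from fail(7)=6 chase 'b': 6 ⇒ 7;  out=∅∪out(7)=∅
  fail(5) 'bacbb': from fail(4)=1 chase 'b': 1 ⇒ 6;  out={0}∪out(6)={0}
  fail(9) 'bbbbc': from fail(8)=7 chase 'c': 7→6→1→0 ⇒ 0;  out=∅∪out(0)=∅
  fail(10) 'bbbbcb': from fail(9)=0 chase 'b': 0 ⇒ 1;  out={1}∪out(1)={1}

Text stream:
i=0 'b': node 0→1
i=1 'b': node 1→6
i=2 'a': node 6→2 (fail-walked)
i=3 'b': node 2→1 (fail-walked)
i=4 'b': node 1→6
i=5 'b': node 6→7
i=6 'b': node 7→8
i=7 'c': node 8→9
i=8 'b': node 9→10  → match P1@[3:8]
i=9 'b': node 10→6 (fail-walked)
i=10 'a': node 6→2 (fail-walked)
i=11 'b': node 2→1 (fail-walked)
i=12 'b': node 1→6
i=13 'b': node 6→7
i=14 'b': node 7→8
i=15 'c': node 8→9
i=16 'b': node 9→10  → match P1@[11:16]
i=17 'b': node 10→6 (fail-walked)
i=18 'a': node 6→2 (fail-walked)
i=19 'c': node 2→3
i=20 'b': node 3→4
i=21 'b': node 4→5  → match P0@[17:21]
i=22 'b': node 5→7 (fail-walked)
i=23 'c': node 7→0 (fail-walked)
i=24 'b': node 0→1
i=25 'a': node 1→2
i=26 'c': node 2→3
i=27 'b': node 3→4
i=28 'b': node 4→5  → match P0@[24:28]
i=29 'b': node 5→7 (fail-walked)
i=30 'b': node 7→8
i=31 'c': node 8→9
i=32 'b': node 9→10  → match P1@[27:32]
i=33 'b': node 10→6 (fail-walked)

Matches: [[8,1],[16,1],[21,0],[28,0],[32,1]]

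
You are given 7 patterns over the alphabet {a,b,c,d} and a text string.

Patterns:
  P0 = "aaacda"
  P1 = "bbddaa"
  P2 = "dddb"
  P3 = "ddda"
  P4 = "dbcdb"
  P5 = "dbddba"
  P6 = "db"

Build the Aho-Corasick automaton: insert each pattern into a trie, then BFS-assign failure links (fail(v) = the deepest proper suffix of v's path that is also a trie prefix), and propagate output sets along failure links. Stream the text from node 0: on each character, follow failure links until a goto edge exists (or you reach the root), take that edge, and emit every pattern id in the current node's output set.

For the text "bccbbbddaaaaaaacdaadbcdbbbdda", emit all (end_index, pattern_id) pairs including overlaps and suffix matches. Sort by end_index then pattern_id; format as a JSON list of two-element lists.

Build:
Trie (insert patterns):
  n0 'ε': a→1 b→7 d→13
  n1 'a': a→2
  n2 'aa': a→3
  n3 'aaa': c→4
  n4 'aaac': d→5
  n5 'aaacd': a→6
  n6 'aaacda': ·  [P0 ends]
  n7 'b': b→8
  n8 'bb': d→9
  n9 'bbd': d→10
  n10 'bbdd': a→11
  n11 'bbdda': a→12
  n12 'bbddaa': ·  [P1 ends]
  n13 'd': b→18 d→14
  n14 'dd': d→15
  n15 'ddd': a→17 b→16
  n16 'dddb': ·  [P2 ends]
  n17 'ddda': ·  [P3 ends]
  n18 'db': c→19 d→22  [P6 ends]
  n19 'dbc': d→20
  n20 'dbcd': b→21
  n21 'dbcdb': ·  [P4 ends]
  n22 'dbd': d→23
  n23 'dbdd': b→24
  n24 'dbddb': a→25
  n25 'dbddba': ·  [P5 ends]

Failure links (BFS by depth):
  n1('a'): parent n0 fail=0; on 'a' 0 → fail=0;  out ∅∪∅=∅
  n7('b'): parent n0 fail=0; on 'b' 0 → fail=0;  out ∅∪∅=∅
  n13('d'): parent n0 fail=0; on 'd' 0 → fail=0;  out ∅∪∅=∅
  n2('aa'): parent n1 fail=0; on 'a' 0 → fail=1;  out ∅∪∅=∅
  n8('bb'): parent n7 fail=0; on 'b' 0 → fail=7;  out ∅∪∅=∅
  n14('dd'): parent n13 fail=0; on 'd' 0 → fail=13;  out ∅∪∅=∅
  n18('db'): parent n13 fail=0; on 'b' 0 → fail=7;  out {6}∪∅={6}
  n3('aaa'): parent n2 fail=1; on 'a' 1 → fail=2;  out ∅∪∅=∅
  n9('bbd'): parent n8 fail=7; on 'd' 7→0 → fail=13;  out ∅∪∅=∅
  n15('ddd'): parent n14 fail=13; on 'd' 13 → fail=14;  out ∅∪∅=∅
  n19('dbc'): parent n18 fail=7; on 'c' 7→0 → fail=0;  out ∅∪∅=∅
  n22('dbd'): parent n18 fail=7; on 'd' 7→0 → fail=13;  out ∅∪∅=∅
  n4('aaac'): parent n3 fail=2; on 'c' 2→1→0 → fail=0;  out ∅∪∅=∅
  n10('bbdd'): parent n9 fail=13; on 'd' 13 → fail=14;  out ∅∪∅=∅
  n16('dddb'): parent n15 fail=14; on 'b' 14→13 → fail=18;  out {2}∪{6}={2,6}
  n17('ddda'): parent n15 fail=14; on 'a' 14→13→0 → fail=1;  out {3}∪∅={3}
  n20('dbcd'): parent n19 fail=0; on 'd' 0 → fail=13;  out ∅∪∅=∅
  n23('dbdd'): parent n22 fail=13; on 'd' 13 → fail=14;  out ∅∪∅=∅
  n5('aaacd'): parent n4 fail=0; on 'd' 0 → fail=13;  out ∅∪∅=∅
  n11('bbdda'): parent n10 fail=14; on 'a' 14→13→0 → fail=1;  out ∅∪∅=∅
  n21('dbcdb'): parent n20 fail=13; on 'b' 13 → fail=18;  out {4}∪{6}={4,6}
  n24('dbddb'): parent n23 fail=14; on 'b' 14→13 → fail=18;  out ∅∪{6}={6}
  n6('aaacda'): parent n5 fail=13; on 'a' 13→0 → fail=1;  out {0}∪∅={0}
  n12('bbddaa'): parent n11 fail=1; on 'a' 1 → fail=2;  out {1}∪∅={1}
  n25('dbddba'): parent n24 fail=18; on 'a' 18→7→0 → fail=1;  out {5}∪∅={5}

Scan:
i=0 'b': node 0→7
i=1 'c': node 7→0 ·f
i=2 'c': node 0→0
i=3 'b': node 0→7
i=4 'b': node 7→8
i=5 'b': node 8→8 ·f
i=6 'd': node 8→9
i=7 'd': node 9→10
i=8 'a': node 10→11
i=9 'a': node 11→12  → match P1@[4:9]
i=10 'a': node 12→3 ·f
i=11 'a': node 3→3 ·f
i=12 'a': node 3→3 ·f
i=13 'a': node 3→3 ·f
i=14 'a': node 3→3 ·f
i=15 'c': node 3→4
i=16 'd': node 4→5
i=17 'a': node 5→6  → match P0@[12:17]
i=18 'a': node 6→2 ·f
i=19 'd': node 2→13 ·f
i=20 'b': node 13→18  → match P6@[19:20]
i=21 'c': node 18→19
i=22 'd': node 19→20
i=23 'b': node 20→21  → match P4@[19:23],P6@[22:23]
i=24 'b': node 21→8 ·f
i=25 'b': node 8→8 ·f
i=26 'd': node 8→9
i=27 'd': node 9→10
i=28 'a': node 10→11

All matches (sorted): [[9,1],[17,0],[20,6],[23,4],[23,6]]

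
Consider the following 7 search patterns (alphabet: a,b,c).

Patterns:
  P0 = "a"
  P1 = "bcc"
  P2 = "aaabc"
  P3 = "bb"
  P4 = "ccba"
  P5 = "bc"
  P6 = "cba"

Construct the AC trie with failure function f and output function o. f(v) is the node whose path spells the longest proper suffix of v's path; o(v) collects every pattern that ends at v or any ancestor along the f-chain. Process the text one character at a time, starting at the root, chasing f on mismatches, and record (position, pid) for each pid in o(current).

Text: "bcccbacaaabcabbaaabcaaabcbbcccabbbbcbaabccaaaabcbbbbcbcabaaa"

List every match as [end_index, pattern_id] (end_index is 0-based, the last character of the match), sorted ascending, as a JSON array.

Build automaton:
Trie nodes:
  0='ε' goto a→1 b→2 c→10
  1='a' goto a→5  [P0 ends]
  2='b' goto b→9 c→3
  3='bc' goto c→4  [P5 ends]
  4='bcc' goto ·  [P1 ends]
  5='aa' goto a→6
  6='aaa' goto b→7
  7='aaab' goto c→8
  8='aaabc' goto ·  [P2 ends]
  9='bb' goto ·  [P3 ends]
  10='c' goto b→14 c→11
  11='cc' goto b→12
  12='ccb' goto a→13
  13='ccba' goto ·  [P4 ends]
  14='cb' goto a→15
  15='cba' goto ·  [P6 ends]

Failure links (BFS by depth):
  n1('a'): parent n0 fail=0; on 'a' 0 → fail=0;  out {0}∪∅={0}
  n2('b'): parent n0 fail=0; on 'b' 0 → fail=0;  out ∅∪∅=∅
  n10('c'): parent n0 fail=0; on 'c' 0 → fail=0;  out ∅∪∅=∅
  n3('bc'): parent n2 fail=0; on 'c' 0 → fail=10;  out {5}∪∅={5}
  n5('aa'): parent n1 fail=0; on 'a' 0 → fail=1;  out ∅∪{0}={0}
  n9('bb'): parent n2 fail=0; on 'b' 0 → fail=2;  out {3}∪∅={3}
  n11('cc'): parent n10 fail=0; on 'c' 0 → fail=10;  out ∅∪∅=∅
  n14('cb'): parent n10 fail=0; on 'b' 0 → fail=2;  out ∅∪∅=∅
  n4('bcc'): parent n3 fail=10; on 'c' 10 → fail=11;  out {1}∪∅={1}
  n6('aaa'): parent n5 fail=1; on 'a' 1 → fail=5;  out ∅∪{0}={0}
  n12('ccb'): parent n11 fail=10; on 'b' 10 → fail=14;  out ∅∪∅=∅
  n15('cba'): parent n14 fail=2; on 'a' 2→0 → fail=1;  out {6}∪{0}={0,6}
  n7('aaab'): parent n6 fail=5; on 'b' 5→1→0 → fail=2;  out ∅∪∅=∅
  n13('ccba'): parent n12 fail=14; on 'a' 14 → fail=15;  out {4}∪{0,6}={0,4,6}
  n8('aaabc'): parent n7 fail=2; on 'c' 2 → fail=3;  out {2}∪{5}={2,5}

Scan:
pos 0 'b': at 2
pos 1 'c': at 3  → match P5@[0:1]
pos 2 'c': at 4  → match P1@[0:2]
pos 3 'c': at 11 (fail-walked)
pos 4 'b': at 12
pos 5 'a': at 13  → match P0@[5:5],P4@[2:5],P6@[3:5]
pos 6 'c': at 10 (fail-walked)
pos 7 'a': at 1 (fail-walked)  → match P0@[7:7]
pos 8 'a': at 5  → match P0@[8:8]
pos 9 'a': at 6  → match P0@[9:9]
pos 10 'b': at 7
pos 11 'c': at 8  → match P2@[7:11],P5@[10:11]
pos 12 'a': at 1 (fail-walked)  → match P0@[12:12]
pos 13 'b': at 2 (fail-walked)
pos 14 'b': at 9  → match P3@[13:14]
pos 15 'a': at 1 (fail-walked)  → match P0@[15:15]
pos 16 'a': at 5  → match P0@[16:16]
pos 17 'a': at 6  → match P0@[17:17]
pos 18 'b': at 7
pos 19 'c': at 8  → match P2@[15:19],P5@[18:19]
pos 20 'a': at 1 (fail-walked)  → match P0@[20:20]
pos 21 'a': at 5  → match P0@[21:21]
pos 22 'a': at 6  → match P0@[22:22]
pos 23 'b': at 7
pos 24 'c': at 8  → match P2@[20:24],P5@[23:24]
pos 25 'b': at 14 (fail-walked)
pos 26 'b': at 9 (fail-walked)  → match P3@[25:26]
pos 27 'c': at 3 (fail-walked)  → match P5@[26:27]
pos 28 'c': at 4  → match P1@[26:28]
pos 29 'c': at 11 (fail-walked)
pos 30 'a': at 1 (fail-walked)  → match P0@[30:30]
pos 31 'b': at 2 (fail-walked)
pos 32 'b': at 9  → match P3@[31:32]
pos 33 'b': at 9 (fail-walked)  → match P3@[32:33]
pos 34 'b': at 9 (fail-walked)  → match P3@[33:34]
pos 35 'c': at 3 (fail-walked)  → match P5@[34:35]
pos 36 'b': at 14 (fail-walked)
pos 37 'a': at 15  → match P0@[37:37],P6@[35:37]
pos 38 'a': at 5 (fail-walked)  → match P0@[38:38]
pos 39 'b': at 2 (fail-walked)
pos 40 'c': at 3  → match P5@[39:40]
pos 41 'c': at 4  → match P1@[39:41]
pos 42 'a': at 1 (fail-walked)  → match P0@[42:42]
pos 43 'a': at 5  → match P0@[43:43]
pos 44 'a': at 6  → match P0@[44:44]
pos 45 'a': at 6 (fail-walked)  → match P0@[45:45]
pos 46 'b': at 7
pos 47 'c': at 8  → match P2@[43:47],P5@[46:47]
pos 48 'b': at 14 (fail-walked)
pos 49 'b': at 9 (fail-walked)  → match P3@[48:49]
pos 50 'b': at 9 (fail-walked)  → match P3@[49:50]
pos 51 'b': at 9 (fail-walked)  → match P3@[50:51]
pos 52 'c': at 3 (fail-walked)  → match P5@[51:52]
pos 53 'b': at 14 (fail-walked)
pos 54 'c': at 3 (fail-walked)  → match P5@[53:54]
pos 55 'a': at 1 (fail-walked)  → match P0@[55:55]
pos 56 'b': at 2 (fail-walked)
pos 57 'a': at 1 (fail-walked)  → match P0@[57:57]
pos 58 'a': at 5  → match P0@[58:58]
pos 59 'a': at 6  → match P0@[59:59]

Matches: [[1,5],[2,1],[5,0],[5,4],[5,6],[7,0],[8,0],[9,0],[11,2],[11,5],[12,0],[14,3],[15,0],[16,0],[17,0],[19,2],[19,5],[20,0],[21,0],[22,0],[24,2],[24,5],[26,3],[27,5],[28,1],[30,0],[32,3],[33,3],[34,3],[35,5],[37,0],[37,6],[38,0],[40,5],[41,1],[42,0],[43,0],[44,0],[45,0],[47,2],[47,5],[49,3],[50,3],[51,3],[52,5],[54,5],[55,0],[57,0],[58,0],[59,0]]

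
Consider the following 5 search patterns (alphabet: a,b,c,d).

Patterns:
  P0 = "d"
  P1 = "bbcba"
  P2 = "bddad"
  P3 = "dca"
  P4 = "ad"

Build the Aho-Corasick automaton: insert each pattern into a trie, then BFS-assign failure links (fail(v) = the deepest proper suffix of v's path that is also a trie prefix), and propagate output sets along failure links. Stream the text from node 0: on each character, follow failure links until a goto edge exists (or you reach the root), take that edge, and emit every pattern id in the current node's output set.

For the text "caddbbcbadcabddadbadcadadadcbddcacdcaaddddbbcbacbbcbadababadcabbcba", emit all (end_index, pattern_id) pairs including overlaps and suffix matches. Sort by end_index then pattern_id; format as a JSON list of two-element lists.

Build automaton:
Trie (insert patterns):
  0='ε' goto a→13 b→2 d→1
  1='d' goto c→11  [P0 ends]
  2='b' goto b→3 d→7
  3='bb' goto c→4
  4='bbc' goto b→5
  5='bbcb' goto a→6
  6='bbcba' goto ·  [P1 ends]
  7='bd' goto d→8
  8='bdd' goto a→9
  9='bdda' goto d→10
  10='bddad' goto ·  [P2 ends]
  11='dc' goto a→12
  12='dca' goto ·  [P3 ends]
  13='a' goto d→14
  14='ad' goto ·  [P4 ends]

Failure links (BFS by depth):
  n1('d'): parent n0 fail=0; on 'd' 0 → fail=0;  out {0}∪∅={0}
  n2('b'): parent n0 fail=0; on 'b' 0 → fail=0;  out ∅∪∅=∅
  n13('a'): parent n0 fail=0; on 'a' 0 → fail=0;  out ∅∪∅=∅
  n3('bb'): parent n2 fail=0; on 'b' 0 → fail=2;  out ∅∪∅=∅
  n7('bd'): parent n2 fail=0; on 'd' 0 → fail=1;  out ∅∪{0}={0}
  n11('dc'): parent n1 fail=0; on 'c' 0 → fail=0;  out ∅∪∅=∅
  n14('ad'): parent n13 fail=0; on 'd' 0 → fail=1;  out {4}∪{0}={0,4}
  n4('bbc'): parent n3 fail=2; on 'c' 2→0 → fail=0;  out ∅∪∅=∅
  n8('bdd'): parent n7 fail=1; on 'd' 1→0 → fail=1;  out ∅∪{0}={0}
  n12('dca'): parent n11 fail=0; on 'a' 0 → fail=13;  out {3}∪∅={3}
  n5('bbcb'): parent n4 fail=0; on 'b' 0 → fail=2;  out ∅∪∅=∅
  n9('bdda'): parent n8 fail=1; on 'a' 1→0 → fail=13;  out ∅∪∅=∅
  n6('bbcba'): parent n5 fail=2; on 'a' 2→0 → fail=13;  out {1}∪∅={1}
  n10('bddad'): parent n9 fail=13; on 'd' 13 → fail=14;  out {2}∪{0,4}={0,2,4}

Scan:
pos 0 'c': at 0
pos 1 'a': at 13
pos 2 'd': at 14  ** P0@[2:2],P4@[1:2]
pos 3 'd': at 1 ·f  ** P0@[3:3]
pos 4 'b': at 2 ·f
pos 5 'b': at 3
pos 6 'c': at 4
pos 7 'b': at 5
pos 8 'a': at 6  ** P1@[4:8]
pos 9 'd': at 14 ·f  ** P0@[9:9],P4@[8:9]
pos 10 'c': at 11 ·f
pos 11 'a': at 12  ** P3@[9:11]
pos 12 'b': at 2 ·f
pos 13 'd': at 7  ** P0@[13:13]
pos 14 'd': at 8  ** P0@[14:14]
pos 15 'a': at 9
pos 16 'd': at 10  ** P0@[16:16],P2@[12:16],P4@[15:16]
pos 17 'b': at 2 ·f
pos 18 'a': at 13 ·f
pos 19 'd': at 14  ** P0@[19:19],P4@[18:19]
pos 20 'c': at 11 ·f
pos 21 'a': at 12  ** P3@[19:21]
pos 22 'd': at 14 ·f  ** P0@[22:22],P4@[21:22]
pos 23 'a': at 13 ·f
pos 24 'd': at 14  ** P0@[24:24],P4@[23:24]
pos 25 'a': at 13 ·f
pos 26 'd': at 14  ** P0@[26:26],P4@[25:26]
pos 27 'c': at 11 ·f
pos 28 'b': at 2 ·f
pos 29 'd': at 7  ** P0@[29:29]
pos 30 'd': at 8  ** P0@[30:30]
pos 31 'c': at 11 ·f
pos 32 'a': at 12  ** P3@[30:32]
pos 33 'c': at 0 ·f
pos 34 'd': at 1  ** P0@[34:34]
pos 35 'c': at 11
pos 36 'a': at 12  ** P3@[34:36]
pos 37 'a': at 13 ·f
pos 38 'd': at 14  ** P0@[38:38],P4@[37:38]
pos 39 'd': at 1 ·f  ** P0@[39:39]
pos 40 'd': at 1 ·f  ** P0@[40:40]
pos 41 'd': at 1 ·f  ** P0@[41:41]
pos 42 'b': at 2 ·f
pos 43 'b': at 3
pos 44 'c': at 4
pos 45 'b': at 5
pos 46 'a': at 6  ** P1@[42:46]
pos 47 'c': at 0 ·f
pos 48 'b': at 2
pos 49 'b': at 3
pos 50 'c': at 4
pos 51 'b': at 5
pos 52 'a': at 6  ** P1@[48:52]
pos 53 'd': at 14 ·f  ** P0@[53:53],P4@[52:53]
pos 54 'a': at 13 ·f
pos 55 'b': at 2 ·f
pos 56 'a': at 13 ·f
pos 57 'b': at 2 ·f
pos 58 'a': at 13 ·f
pos 59 'd': at 14  ** P0@[59:59],P4@[58:59]
pos 60 'c': at 11 ·f
pos 61 'a': at 12  ** P3@[59:61]
pos 62 'b': at 2 ·f
pos 63 'b': at 3
pos 64 'c': at 4
pos 65 'b': at 5
pos 66 'a': at 6  ** P1@[62:66]

Result: [[2,0],[2,4],[3,0],[8,1],[9,0],[9,4],[11,3],[13,0],[14,0],[16,0],[16,2],[16,4],[19,0],[19,4],[21,3],[22,0],[22,4],[24,0],[24,4],[26,0],[26,4],[29,0],[30,0],[32,3],[34,0],[36,3],[38,0],[38,4],[39,0],[40,0],[41,0],[46,1],[52,1],[53,0],[53,4],[59,0],[59,4],[61,3],[66,1]]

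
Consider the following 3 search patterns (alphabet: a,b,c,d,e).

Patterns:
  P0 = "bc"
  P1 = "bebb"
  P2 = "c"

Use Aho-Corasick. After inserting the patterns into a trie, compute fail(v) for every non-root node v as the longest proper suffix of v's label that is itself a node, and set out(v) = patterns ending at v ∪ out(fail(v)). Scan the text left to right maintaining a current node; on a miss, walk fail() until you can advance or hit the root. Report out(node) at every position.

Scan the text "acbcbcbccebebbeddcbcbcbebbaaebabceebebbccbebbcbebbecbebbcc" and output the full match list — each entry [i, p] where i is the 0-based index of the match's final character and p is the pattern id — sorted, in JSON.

Construct AC machine:
Trie nodes:
  n0 'ε': b→1 c→6
  n1 'b': c→2 e→3
  n2 'bc': ·  [P0 ends]
  n3 'be': b→4
  n4 'beb': b→5
  n5 'bebb': ·  [P1 ends]
  n6 'c': ·  [P2 ends]

BFS fail/out derivation:
  n1('b'): parent n0 fail=0; on 'b' 0 → fail=0;  out ∅∪∅=∅
  n6('c'): parent n0 fail=0; on 'c' 0 → fail=0;  out {2}∪∅={2}
  n2('bc'): parent n1 fail=0; on 'c' 0 → fail=6;  out {0}∪{2}={0,2}
  n3('be'): parent n1 fail=0; on 'e' 0 → fail=0;  out ∅∪∅=∅
  n4('beb'): parent n3 fail=0; on 'b' 0 → fail=1;  out ∅∪∅=∅
  n5('bebb'): parent n4 fail=1; on 'b' 1→0 → fail=1;  out {1}∪∅={1}

Run:
i=0 'a': node 0→0
i=1 'c': node 0→6  ** P2@[1:1]
i=2 'b': node 6→1 (via fail)
i=3 'c': node 1→2  ** P0@[2:3],P2@[3:3]
i=4 'b': node 2→1 (via fail)
i=5 'c': node 1→2  ** P0@[4:5],P2@[5:5]
i=6 'b': node 2→1 (via fail)
i=7 'c': node 1→2  ** P0@[6:7],P2@[7:7]
i=8 'c': node 2→6 (via fail)  ** P2@[8:8]
i=9 'e': node 6→0 (via fail)
i=10 'b': node 0→1
i=11 'e': node 1→3
i=12 'b': node 3→4
i=13 'b': node 4→5  ** P1@[10:13]
i=14 'e': node 5→3 (via fail)
i=15 'd': node 3→0 (via fail)
i=16 'd': node 0→0
i=17 'c': node 0→6  ** P2@[17:17]
i=18 'b': node 6→1 (via fail)
i=19 'c': node 1→2  ** P0@[18:19],P2@[19:19]
i=20 'b': node 2→1 (via fail)
i=21 'c': node 1→2  ** P0@[20:21],P2@[21:21]
i=22 'b': node 2→1 (via fail)
i=23 'e': node 1→3
i=24 'b': node 3→4
i=25 'b': node 4→5  ** P1@[22:25]
i=26 'a': node 5→0 (via fail)
i=27 'a': node 0→0
i=28 'e': node 0→0
i=29 'b': node 0→1
i=30 'a': node 1→0 (via fail)
i=31 'b': node 0→1
i=32 'c': node 1→2  ** P0@[31:32],P2@[32:32]
i=33 'e': node 2→0 (via fail)
i=34 'e': node 0→0
i=35 'b': node 0→1
i=36 'e': node 1→3
i=37 'b': node 3→4
i=38 'b': node 4→5  ** P1@[35:38]
i=39 'c': node 5→2 (via fail)  ** P0@[38:39],P2@[39:39]
i=40 'c': node 2→6 (via fail)  ** P2@[40:40]
i=41 'b': node 6→1 (via fail)
i=42 'e': node 1→3
i=43 'b': node 3→4
i=44 'b': node 4→5  ** P1@[41:44]
i=45 'c': node 5→2 (via fail)  ** P0@[44:45],P2@[45:45]
i=46 'b': node 2→1 (via fail)
i=47 'e': node 1→3
i=48 'b': node 3→4
i=49 'b': node 4→5  ** P1@[46:49]
i=50 'e': node 5→3 (via fail)
i=51 'c': node 3→6 (via fail)  ** P2@[51:51]
i=52 'b': node 6→1 (via fail)
i=53 'e': node 1→3
i=54 'b': node 3→4
i=55 'b': node 4→5  ** P1@[52:55]
i=56 'c': node 5→2 (via fail)  ** P0@[55:56],P2@[56:56]
i=57 'c': node 2→6 (via fail)  ** P2@[57:57]

All matches (sorted): [[1,2],[3,0],[3,2],[5,0],[5,2],[7,0],[7,2],[8,2],[13,1],[17,2],[19,0],[19,2],[21,0],[21,2],[25,1],[32,0],[32,2],[38,1],[39,0],[39,2],[40,2],[44,1],[45,0],[45,2],[49,1],[51,2],[55,1],[56,0],[56,2],[57,2]]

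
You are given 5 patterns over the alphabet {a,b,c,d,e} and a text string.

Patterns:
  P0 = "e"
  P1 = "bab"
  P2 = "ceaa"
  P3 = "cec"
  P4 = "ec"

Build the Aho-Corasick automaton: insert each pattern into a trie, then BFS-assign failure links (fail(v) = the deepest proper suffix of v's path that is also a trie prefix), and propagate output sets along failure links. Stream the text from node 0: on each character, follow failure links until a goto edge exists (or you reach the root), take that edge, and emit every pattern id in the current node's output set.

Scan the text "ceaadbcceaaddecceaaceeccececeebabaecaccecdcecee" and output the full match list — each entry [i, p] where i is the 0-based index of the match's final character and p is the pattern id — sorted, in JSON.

Build:
Trie nodes:
  0='ε' goto b→2 c→5 e→1
  1='e' goto c→10  ←P0
  2='b' goto a→3
  3='ba' goto b→4
  4='bab' goto ·  ←P1
  5='c' goto e→6
  6='ce' goto a→7 c→9
  7='cea' goto a→8
  8='ceaa' goto ·  ←P2
  9='cec' goto ·  ←P3
  10='ec' goto ·  ←P4

BFS fail/out derivation:
  n1('e'): parent n0 fail=0; on 'e' 0 → fail=0;  out {0}∪∅={0}
  n2('b'): parent n0 fail=0; on 'b' 0 → fail=0;  out ∅∪∅=∅
  n5('c'): parent n0 fail=0; on 'c' 0 → fail=0;  out ∅∪∅=∅
  n3('ba'): parent n2 fail=0; on 'a' 0 → fail=0;  out ∅∪∅=∅
  n6('ce'): parent n5 fail=0; on 'e' 0 → fail=1;  out ∅∪{0}={0}
  n10('ec'): parent n1 fail=0; on 'c' 0 → fail=5;  out {4}∪∅={4}
  n4('bab'): parent n3 fail=0; on 'b' 0 → fail=2;  out {1}∪∅={1}
  n7('cea'): parent n6 fail=1; on 'a' 1→0 → fail=0;  out ∅∪∅=∅
  n9('cec'): parent n6 fail=1; on 'c' 1 → fail=10;  out {3}∪{4}={3,4}
  n8('ceaa'): parent n7 fail=0; on 'a' 0 → fail=0;  out {2}∪∅={2}

Run:
[0] read 'c'  n0⇒n5
[1] read 'e'  n5⇒n6  ** P0@[1:1]
[2] read 'a'  n6⇒n7
[3] read 'a'  n7⇒n8  ** P2@[0:3]
[4] read 'd'  n8⇒n0 ·f
[5] read 'b'  n0⇒n2
[6] read 'c'  n2⇒n5 ·f
[7] read 'c'  n5⇒n5 ·f
[8] read 'e'  n5⇒n6  ** P0@[8:8]
[9] read 'a'  n6⇒n7
[10] read 'a'  n7⇒n8  ** P2@[7:10]
[11] read 'd'  n8⇒n0 ·f
[12] read 'd'  n0⇒n0
[13] read 'e'  n0⇒n1  ** P0@[13:13]
[14] read 'c'  n1⇒n10  ** P4@[13:14]
[15] read 'c'  n10⇒n5 ·f
[16] read 'e'  n5⇒n6  ** P0@[16:16]
[17] read 'a'  n6⇒n7
[18] read 'a'  n7⇒n8  ** P2@[15:18]
[19] read 'c'  n8⇒n5 ·f
[20] read 'e'  n5⇒n6  ** P0@[20:20]
[21] read 'e'  n6⇒n1 ·f  ** P0@[21:21]
[22] read 'c'  n1⇒n10  ** P4@[21:22]
[23] read 'c'  n10⇒n5 ·f
[24] read 'e'  n5⇒n6  ** P0@[24:24]
[25] read 'c'  n6⇒n9  ** P3@[23:25],P4@[24:25]
[26] read 'e'  n9⇒n6 ·f  ** P0@[26:26]
[27] read 'c'  n6⇒n9  ** P3@[25:27],P4@[26:27]
[28] read 'e'  n9⇒n6 ·f  ** P0@[28:28]
[29] read 'e'  n6⇒n1 ·f  ** P0@[29:29]
[30] read 'b'  n1⇒n2 ·f
[31] read 'a'  n2⇒n3
[32] read 'b'  n3⇒n4  ** P1@[30:32]
[33] read 'a'  n4⇒n3 ·f
[34] read 'e'  n3⇒n1 ·f  ** P0@[34:34]
[35] read 'c'  n1⇒n10  ** P4@[34:35]
[36] read 'a'  n10⇒n0 ·f
[37] read 'c'  n0⇒n5
[38] read 'c'  n5⇒n5 ·f
[39] read 'e'  n5⇒n6  ** P0@[39:39]
[40] read 'c'  n6⇒n9  ** P3@[38:40],P4@[39:40]
[41] read 'd'  n9⇒n0 ·f
[42] read 'c'  n0⇒n5
[43] read 'e'  n5⇒n6  ** P0@[43:43]
[44] read 'c'  n6⇒n9  ** P3@[42:44],P4@[43:44]
[45] read 'e'  n9⇒n6 ·f  ** P0@[45:45]
[46] read 'e'  n6⇒n1 ·f  ** P0@[46:46]

All matches (sorted): [[1,0],[3,2],[8,0],[10,2],[13,0],[14,4],[16,0],[18,2],[20,0],[21,0],[22,4],[24,0],[25,3],[25,4],[26,0],[27,3],[27,4],[28,0],[29,0],[32,1],[34,0],[35,4],[39,0],[40,3],[40,4],[43,0],[44,3],[44,4],[45,0],[46,0]]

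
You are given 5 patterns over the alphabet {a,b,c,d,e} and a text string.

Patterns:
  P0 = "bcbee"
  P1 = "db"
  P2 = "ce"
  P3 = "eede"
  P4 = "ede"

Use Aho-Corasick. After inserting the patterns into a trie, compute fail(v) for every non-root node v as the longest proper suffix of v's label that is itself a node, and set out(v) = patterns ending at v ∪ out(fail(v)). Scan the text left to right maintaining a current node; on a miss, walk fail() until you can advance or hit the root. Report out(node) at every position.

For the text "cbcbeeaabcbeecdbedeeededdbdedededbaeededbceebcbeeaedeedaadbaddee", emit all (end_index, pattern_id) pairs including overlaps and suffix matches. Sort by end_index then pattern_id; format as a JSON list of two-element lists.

Construct AC machine:
Trie (insert patterns):
  n0 'ε': b→1 c→8 d→6 e→10
  n1 'b': c→2
  n2 'bc': b→3
  n3 'bcb': e→4
  n4 'bcbe': e→5
  n5 'bcbee': ·  [P0 ends]
  n6 'd': b→7
  n7 'db': ·  [P1 ends]
  n8 'c': e→9
  n9 'ce': ·  [P2 ends]
  n10 'e': d→14 e→11
  n11 'ee': d→12
  n12 'eed': e→13
  n13 'eede': ·  [P3 ends]
  n14 'ed': e→15
  n15 'ede': ·  [P4 ends]

Failure links (BFS by depth):
  n1('b'): parent n0 fail=0; on 'b' 0 → fail=0;  out ∅∪∅=∅
  n6('d'): parent n0 fail=0; on 'd' 0 → fail=0;  out ∅∪∅=∅
  n8('c'): parent n0 fail=0; on 'c' 0 → fail=0;  out ∅∪∅=∅
  n10('e'): parent n0 fail=0; on 'e' 0 → fail=0;  out ∅∪∅=∅
  n2('bc'): parent n1 fail=0; on 'c' 0 → fail=8;  out ∅∪∅=∅
  n7('db'): parent n6 fail=0; on 'b' 0 → fail=1;  out {1}∪∅={1}
  n9('ce'): parent n8 fail=0; on 'e' 0 → fail=10;  out {2}∪∅={2}
  n11('ee'): parent n10 fail=0; on 'e' 0 → fail=10;  out ∅∪∅=∅
  n14('ed'): parent n10 fail=0; on 'd' 0 → fail=6;  out ∅∪∅=∅
  n3('bcb'): parent n2 fail=8; on 'b' 8→0 → fail=1;  out ∅∪∅=∅
  n12('eed'): parent n11 fail=10; on 'd' 10 → fail=14;  out ∅∪∅=∅
  n15('ede'): parent n14 fail=6; on 'e' 6→0 → fail=10;  out {4}∪∅={4}
  n4('bcbe'): parent n3 fail=1; on 'e' 1→0 → fail=10;  out ∅∪∅=∅
  n13('eede'): parent n12 fail=14; on 'e' 14 → fail=15;  out {3}∪{4}={3,4}
  n5('bcbee'): parent n4 fail=10; on 'e' 10 → fail=11;  out {0}∪∅={0}

Text stream:
[0] read 'c'  n0⇒n8
[1] read 'b'  n8⇒n1 ·f
[2] read 'c'  n1⇒n2
[3] read 'b'  n2⇒n3
[4] read 'e'  n3⇒n4
[5] read 'e'  n4⇒n5  emit P0@[1:5]
[6] read 'a'  n5⇒n0 ·f
[7] read 'a'  n0⇒n0
[8] read 'b'  n0⇒n1
[9] read 'c'  n1⇒n2
[10] read 'b'  n2⇒n3
[11] read 'e'  n3⇒n4
[12] read 'e'  n4⇒n5  emit P0@[8:12]
[13] read 'c'  n5⇒n8 ·f
[14] read 'd'  n8⇒n6 ·f
[15] read 'b'  n6⇒n7  emit P1@[14:15]
[16] read 'e'  n7⇒n10 ·f
[17] read 'd'  n10⇒n14
[18] read 'e'  n14⇒n15  emit P4@[16:18]
[19] read 'e'  n15⇒n11 ·f
[20] read 'e'  n11⇒n11 ·f
[21] read 'd'  n11⇒n12
[22] read 'e'  n12⇒n13  emit P3@[19:22],P4@[20:22]
[23] read 'd'  n13⇒n14 ·f
[24] read 'd'  n14⇒n6 ·f
[25] read 'b'  n6⇒n7  emit P1@[24:25]
[26] read 'd'  n7⇒n6 ·f
[27] read 'e'  n6⇒n10 ·f
[28] read 'd'  n10⇒n14
[29] read 'e'  n14⇒n15  emit P4@[27:29]
[30] read 'd'  n15⇒n14 ·f
[31] read 'e'  n14⇒n15  emit P4@[29:31]
[32] read 'd'  n15⇒n14 ·f
[33] read 'b'  n14⇒n7 ·f  emit P1@[32:33]
[34] read 'a'  n7⇒n0 ·f
[35] read 'e'  n0⇒n10
[36] read 'e'  n10⇒n11
[37] read 'd'  n11⇒n12
[38] read 'e'  n12⇒n13  emit P3@[35:38],P4@[36:38]
[39] read 'd'  n13⇒n14 ·f
[40] read 'b'  n14⇒n7 ·f  emit P1@[39:40]
[41] read 'c'  n7⇒n2 ·f
[42] read 'e'  n2⇒n9 ·f  emit P2@[41:42]
[43] read 'e'  n9⇒n11 ·f
[44] read 'b'  n11⇒n1 ·f
[45] read 'c'  n1⇒n2
[46] read 'b'  n2⇒n3
[47] read 'e'  n3⇒n4
[48] read 'e'  n4⇒n5  emit P0@[44:48]
[49] read 'a'  n5⇒n0 ·f
[50] read 'e'  n0⇒n10
[51] read 'd'  n10⇒n14
[52] read 'e'  n14⇒n15  emit P4@[50:52]
[53] read 'e'  n15⇒n11 ·f
[54] read 'd'  n11⇒n12
[55] read 'a'  n12⇒n0 ·f
[56] read 'a'  n0⇒n0
[57] read 'd'  n0⇒n6
[58] read 'b'  n6⇒n7  emit P1@[57:58]
[59] read 'a'  n7⇒n0 ·f
[60] read 'd'  n0⇒n6
[61] read 'd'  n6⇒n6 ·f
[62] read 'e'  n6⇒n10 ·f
[63] read 'e'  n10⇒n11

Matches: [[5,0],[12,0],[15,1],[18,4],[22,3],[22,4],[25,1],[29,4],[31,4],[33,1],[38,3],[38,4],[40,1],[42,2],[48,0],[52,4],[58,1]]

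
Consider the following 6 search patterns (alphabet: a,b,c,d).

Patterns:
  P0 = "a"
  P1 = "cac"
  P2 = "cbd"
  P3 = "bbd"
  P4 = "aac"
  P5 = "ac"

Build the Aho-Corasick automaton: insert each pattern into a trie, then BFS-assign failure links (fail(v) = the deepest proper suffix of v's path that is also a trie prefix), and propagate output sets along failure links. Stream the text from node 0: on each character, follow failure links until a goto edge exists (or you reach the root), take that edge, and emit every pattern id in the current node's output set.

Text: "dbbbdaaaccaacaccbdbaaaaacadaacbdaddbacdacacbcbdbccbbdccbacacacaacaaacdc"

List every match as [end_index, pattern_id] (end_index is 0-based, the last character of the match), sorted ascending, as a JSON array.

Construct AC machine:
Trie (insert patterns):
  n0 'ε': a→1 b→7 c→2
  n1 'a': a→10 c→12  [P0 ends]
  n2 'c': a→3 b→5
  n3 'ca': c→4
  n4 'cac': ·  [P1 ends]
  n5 'cb': d→6
  n6 'cbd': ·  [P2 ends]
  n7 'b': b→8
  n8 'bb': d→9
  n9 'bbd': ·  [P3 ends]
  n10 'aa': c→11
  n11 'aac': ·  [P4 ends]
  n12 'ac': ·  [P5 ends]

BFS fail/out derivation:
  fail(1) 'a': from fail(0)=0 chase 'a': 0 ⇒ 0;  out={0}∪out(0)={0}
  fail(2) 'c': from fail(0)=0 chase 'c': 0 ⇒ 0;  out=∅∪out(0)=∅
  fail(7) 'b': from fail(0)=0 chase 'b': 0 ⇒ 0;  out=∅∪out(0)=∅
  fail(3) 'ca': from fail(2)=0 chase 'a': 0 ⇒ 1;  out=∅∪out(1)={0}
  fail(5) 'cb': from fail(2)=0 chase 'b': 0 ⇒ 7;  out=∅∪out(7)=∅
  fail(8) 'bb': from fail(7)=0 chase 'b': 0 ⇒ 7;  out=∅∪out(7)=∅
  fail(10) 'aa': from fail(1)=0 chase 'a': 0 ⇒ 1;  out=∅∪out(1)={0}
  fail(12) 'ac': from fail(1)=0 chase 'c': 0 ⇒ 2;  out={5}∪out(2)={5}
  fail(4) 'cac': from fail(3)=1 chase 'c': 1 ⇒ 12;  out={1}∪out(12)={1,5}
  fail(6) 'cbd': from fail(5)=7 chase 'd': 7→0 ⇒ 0;  out={2}∪out(0)={2}
  fail(9) 'bbd': from fail(8)=7 chase 'd': 7→0 ⇒ 0;  out={3}∪out(0)={3}
  fail(11) 'aac': from fail(10)=1 chase 'c': 1 ⇒ 12;  out={4}∪out(12)={4,5}

Text stream:
i=0 'd': node 0→0
i=1 'b': node 0→7
i=2 'b': node 7→8
i=3 'b': node 8→8 (via fail)
i=4 'd': node 8→9  emit P3@[2:4]
i=5 'a': node 9→1 (via fail)  emit P0@[5:5]
i=6 'a': node 1→10  emit P0@[6:6]
i=7 'a': node 10→10 (via fail)  emit P0@[7:7]
i=8 'c': node 10→11  emit P4@[6:8],P5@[7:8]
i=9 'c': node 11→2 (via fail)
i=10 'a': node 2→3  emit P0@[10:10]
i=11 'a': node 3→10 (via fail)  emit P0@[11:11]
i=12 'c': node 10→11  emit P4@[10:12],P5@[11:12]
i=13 'a': node 11→3 (via fail)  emit P0@[13:13]
i=14 'c': node 3→4  emit P1@[12:14],P5@[13:14]
i=15 'c': node 4→2 (via fail)
i=16 'b': node 2→5
i=17 'd': node 5→6  emit P2@[15:17]
i=18 'b': node 6→7 (via fail)
i=19 'a': node 7→1 (via fail)  emit P0@[19:19]
i=20 'a': node 1→10  emit P0@[20:20]
i=21 'a': node 10→10 (via fail)  emit P0@[21:21]
i=22 'a': node 10→10 (via fail)  emit P0@[22:22]
i=23 'a': node 10→10 (via fail)  emit P0@[23:23]
i=24 'c': node 10→11  emit P4@[22:24],P5@[23:24]
i=25 'a': node 11→3 (via fail)  emit P0@[25:25]
i=26 'd': node 3→0 (via fail)
i=27 'a': node 0→1  emit P0@[27:27]
i=28 'a': node 1→10  emit P0@[28:28]
i=29 'c': node 10→11  emit P4@[27:29],P5@[28:29]
i=30 'b': node 11→5 (via fail)
i=31 'd': node 5→6  emit P2@[29:31]
i=32 'a': node 6→1 (via fail)  emit P0@[32:32]
i=33 'd': node 1→0 (via fail)
i=34 'd': node 0→0
i=35 'b': node 0→7
i=36 'a': node 7→1 (via fail)  emit P0@[36:36]
i=37 'c': node 1→12  emit P5@[36:37]
i=38 'd': node 12→0 (via fail)
i=39 'a': node 0→1  emit P0@[39:39]
i=40 'c': node 1→12  emit P5@[39:40]
i=41 'a': node 12→3 (via fail)  emit P0@[41:41]
i=42 'c': node 3→4  emit P1@[40:42],P5@[41:42]
i=43 'b': node 4→5 (via fail)
i=44 'c': node 5→2 (via fail)
i=45 'b': node 2→5
i=46 'd': node 5→6  emit P2@[44:46]
i=47 'b': node 6→7 (via fail)
i=48 'c': node 7→2 (via fail)
i=49 'c': node 2→2 (via fail)
i=50 'b': node 2→5
i=51 'b': node 5→8 (via fail)
i=52 'd': node 8→9  emit P3@[50:52]
i=53 'c': node 9→2 (via fail)
i=54 'c': node 2→2 (via fail)
i=55 'b': node 2→5
i=56 'a': node 5→1 (via fail)  emit P0@[56:56]
i=57 'c': node 1→12  emit P5@[56:57]
i=58 'a': node 12→3 (via fail)  emit P0@[58:58]
i=59 'c': node 3→4  emit P1@[57:59],P5@[58:59]
i=60 'a': node 4→3 (via fail)  emit P0@[60:60]
i=61 'c': node 3→4  emit P1@[59:61],P5@[60:61]
i=62 'a': node 4→3 (via fail)  emit P0@[62:62]
i=63 'a': node 3→10 (via fail)  emit P0@[63:63]
i=64 'c': node 10→11  emit P4@[62:64],P5@[63:64]
i=65 'a': node 11→3 (via fail)  emit P0@[65:65]
i=66 'a': node 3→10 (via fail)  emit P0@[66:66]
i=67 'a': node 10→10 (via fail)  emit P0@[67:67]
i=68 'c': node 10→11  emit P4@[66:68],P5@[67:68]
i=69 'd': node 11→0 (via fail)
i=70 'c': node 0→2

All matches (sorted): [[4,3],[5,0],[6,0],[7,0],[8,4],[8,5],[10,0],[11,0],[12,4],[12,5],[13,0],[14,1],[14,5],[17,2],[19,0],[20,0],[21,0],[22,0],[23,0],[24,4],[24,5],[25,0],[27,0],[28,0],[29,4],[29,5],[31,2],[32,0],[36,0],[37,5],[39,0],[40,5],[41,0],[42,1],[42,5],[46,2],[52,3],[56,0],[57,5],[58,0],[59,1],[59,5],[60,0],[61,1],[61,5],[62,0],[63,0],[64,4],[64,5],[65,0],[66,0],[67,0],[68,4],[68,5]]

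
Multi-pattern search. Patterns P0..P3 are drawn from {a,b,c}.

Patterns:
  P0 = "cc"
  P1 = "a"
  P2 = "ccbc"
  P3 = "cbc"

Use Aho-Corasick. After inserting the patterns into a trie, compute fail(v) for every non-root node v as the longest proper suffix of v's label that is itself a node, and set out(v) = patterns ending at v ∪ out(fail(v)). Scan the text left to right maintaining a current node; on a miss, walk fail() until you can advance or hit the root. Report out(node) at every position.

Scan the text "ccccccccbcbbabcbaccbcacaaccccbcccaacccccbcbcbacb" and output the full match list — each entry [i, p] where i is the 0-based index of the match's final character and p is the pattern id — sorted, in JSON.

Build automaton:
Trie (insert patterns):
  n0 'ε': a→3 c→1
  n1 'c': b→6 c→2
  n2 'cc': b→4  ←P0
  n3 'a': ·  ←P1
  n4 'ccb': c→5
  n5 'ccbc': ·  ←P2
  n6 'cb': c→7
  n7 'cbc': ·  ←P3

Failure links (BFS by depth):
  n1('c'): parent n0 fail=0; on 'c' 0 → fail=0;  out ∅∪∅=∅
  n3('a'): parent n0 fail=0; on 'a' 0 → fail=0;  out {1}∪∅={1}
  n2('cc'): parent n1 fail=0; on 'c' 0 → fail=1;  out {0}∪∅={0}
  n6('cb'): parent n1 fail=0; on 'b' 0 → fail=0;  out ∅∪∅=∅
  n4('ccb'): parent n2 fail=1; on 'b' 1 → fail=6;  out ∅∪∅=∅
  n7('cbc'): parent n6 fail=0; on 'c' 0 → fail=1;  out {3}∪∅={3}
  n5('ccbc'): parent n4 fail=6; on 'c' 6 → fail=7;  out {2}∪{3}={2,3}

Run:
pos 0 'c': at 1
pos 1 'c': at 2  emit P0@[0:1]
pos 2 'c': at 2 (via fail)  emit P0@[1:2]
pos 3 'c': at 2 (via fail)  emit P0@[2:3]
pos 4 'c': at 2 (via fail)  emit P0@[3:4]
pos 5 'c': at 2 (via fail)  emit P0@[4:5]
pos 6 'c': at 2 (via fail)  emit P0@[5:6]
pos 7 'c': at 2 (via fail)  emit P0@[6:7]
pos 8 'b': at 4
pos 9 'c': at 5  emit P2@[6:9],P3@[7:9]
pos 10 'b': at 6 (via fail)
pos 11 'b': at 0 (via fail)
pos 12 'a': at 3  emit P1@[12:12]
pos 13 'b': at 0 (via fail)
pos 14 'c': at 1
pos 15 'b': at 6
pos 16 'a': at 3 (via fail)  emit P1@[16:16]
pos 17 'c': at 1 (via fail)
pos 18 'c': at 2  emit P0@[17:18]
pos 19 'b': at 4
pos 20 'c': at 5  emit P2@[17:20],P3@[18:20]
pos 21 'a': at 3 (via fail)  emit P1@[21:21]
pos 22 'c': at 1 (via fail)
pos 23 'a': at 3 (via fail)  emit P1@[23:23]
pos 24 'a': at 3 (via fail)  emit P1@[24:24]
pos 25 'c': at 1 (via fail)
pos 26 'c': at 2  emit P0@[25:26]
pos 27 'c': at 2 (via fail)  emit P0@[26:27]
pos 28 'c': at 2 (via fail)  emit P0@[27:28]
pos 29 'b': at 4
pos 30 'c': at 5  emit P2@[27:30],P3@[28:30]
pos 31 'c': at 2 (via fail)  emit P0@[30:31]
pos 32 'c': at 2 (via fail)  emit P0@[31:32]
pos 33 'a': at 3 (via fail)  emit P1@[33:33]
pos 34 'a': at 3 (via fail)  emit P1@[34:34]
pos 35 'c': at 1 (via fail)
pos 36 'c': at 2  emit P0@[35:36]
pos 37 'c': at 2 (via fail)  emit P0@[36:37]
pos 38 'c': at 2 (via fail)  emit P0@[37:38]
pos 39 'c': at 2 (via fail)  emit P0@[38:39]
pos 40 'b': at 4
pos 41 'c': at 5  emit P2@[38:41],P3@[39:41]
pos 42 'b': at 6 (via fail)
pos 43 'c': at 7  emit P3@[41:43]
pos 44 'b': at 6 (via fail)
pos 45 'a': at 3 (via fail)  emit P1@[45:45]
pos 46 'c': at 1 (via fail)
pos 47 'b': at 6

Matches: [[1,0],[2,0],[3,0],[4,0],[5,0],[6,0],[7,0],[9,2],[9,3],[12,1],[16,1],[18,0],[20,2],[20,3],[21,1],[23,1],[24,1],[26,0],[27,0],[28,0],[30,2],[30,3],[31,0],[32,0],[33,1],[34,1],[36,0],[37,0],[38,0],[39,0],[41,2],[41,3],[43,3],[45,1]]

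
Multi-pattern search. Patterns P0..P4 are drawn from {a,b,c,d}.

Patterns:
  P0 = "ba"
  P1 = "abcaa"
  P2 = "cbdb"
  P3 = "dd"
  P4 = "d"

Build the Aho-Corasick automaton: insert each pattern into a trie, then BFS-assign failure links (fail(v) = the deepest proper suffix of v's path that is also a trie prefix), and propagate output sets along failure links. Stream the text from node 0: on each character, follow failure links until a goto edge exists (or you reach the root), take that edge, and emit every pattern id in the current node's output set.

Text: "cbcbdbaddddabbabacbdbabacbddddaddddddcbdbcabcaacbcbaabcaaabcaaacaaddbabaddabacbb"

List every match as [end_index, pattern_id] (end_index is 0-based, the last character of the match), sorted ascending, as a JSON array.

Construct AC machine:
Trie (insert patterns):
  0='ε' goto a→3 b→1 c→8 d→12
  1='b' goto a→2
  2='ba' goto ·  [P0 ends]
  3='a' goto b→4
  4='ab' goto c→5
  5='abc' goto a→6
  6='abca' goto a→7
  7='abcaa' goto ·  [P1 ends]
  8='c' goto b→9
  9='cb' goto d→10
  10='cbd' goto b→11
  11='cbdb' goto ·  [P2 ends]
  12='d' goto d→13  [P4 ends]
  13='dd' goto ·  [P3 ends]

BFS fail/out derivation:
  n1('b'): parent n0 fail=0; on 'b' 0 → fail=0;  out ∅∪∅=∅
  n3('a'): parent n0 fail=0; on 'a' 0 → fail=0;  out ∅∪∅=∅
  n8('c'): parent n0 fail=0; on 'c' 0 → fail=0;  out ∅∪∅=∅
  n12('d'): parent n0 fail=0; on 'd' 0 → fail=0;  out {4}∪∅={4}
  n2('ba'): parent n1 fail=0; on 'a' 0 → fail=3;  out {0}∪∅={0}
  n4('ab'): parent n3 fail=0; on 'b' 0 → fail=1;  out ∅∪∅=∅
  n9('cb'): parent n8 fail=0; on 'b' 0 → fail=1;  out ∅∪∅=∅
  n13('dd'): parent n12 fail=0; on 'd' 0 → fail=12;  out {3}∪{4}={3,4}
  n5('abc'): parent n4 fail=1; on 'c' 1→0 → fail=8;  out ∅∪∅=∅
  n10('cbd'): parent n9 fail=1; on 'd' 1→0 → fail=12;  out ∅∪{4}={4}
  n6('abca'): parent n5 fail=8; on 'a' 8→0 → fail=3;  out ∅∪∅=∅
  n11('cbdb'): parent n10 fail=12; on 'b' 12→0 → fail=1;  out {2}∪∅={2}
  n7('abcaa'): parent n6 fail=3; on 'a' 3→0 → fail=3;  out {1}∪∅={1}

Text stream:
i=0 'c': node 0→8
i=1 'b': node 8→9
i=2 'c': node 9→8 (via fail)
i=3 'b': node 8→9
i=4 'd': node 9→10  → match P4@[4:4]
i=5 'b': node 10→11  → match P2@[2:5]
i=6 'a': node 11→2 (via fail)  → match P0@[5:6]
i=7 'd': node 2→12 (via fail)  → match P4@[7:7]
i=8 'd': node 12→13  → match P3@[7:8],P4@[8:8]
i=9 'd': node 13→13 (via fail)  → match P3@[8:9],P4@[9:9]
i=10 'd': node 13→13 (via fail)  → match P3@[9:10],P4@[10:10]
i=11 'a': node 13→3 (via fail)
i=12 'b': node 3→4
i=13 'b': node 4→1 (via fail)
i=14 'a': node 1→2  → match P0@[13:14]
i=15 'b': node 2→4 (via fail)
i=16 'a': node 4→2 (via fail)  → match P0@[15:16]
i=17 'c': node 2→8 (via fail)
i=18 'b': node 8→9
i=19 'd': node 9→10  → match P4@[19:19]
i=20 'b': node 10→11  → match P2@[17:20]
i=21 'a': node 11→2 (via fail)  → match P0@[20:21]
i=22 'b': node 2→4 (via fail)
i=23 'a': node 4→2 (via fail)  → match P0@[22:23]
i=24 'c': node 2→8 (via fail)
i=25 'b': node 8→9
i=26 'd': node 9→10  → match P4@[26:26]
i=27 'd': node 10→13 (via fail)  → match P3@[26:27],P4@[27:27]
i=28 'd': node 13→13 (via fail)  → match P3@[27:28],P4@[28:28]
i=29 'd': node 13→13 (via fail)  → match P3@[28:29],P4@[29:29]
i=30 'a': node 13→3 (via fail)
i=31 'd': node 3→12 (via fail)  → match P4@[31:31]
i=32 'd': node 12→13  → match P3@[31:32],P4@[32:32]
i=33 'd': node 13→13 (via fail)  → match P3@[32:33],P4@[33:33]
i=34 'd': node 13→13 (via fail)  → match P3@[33:34],P4@[34:34]
i=35 'd': node 13→13 (via fail)  → match P3@[34:35],P4@[35:35]
i=36 'd': node 13→13 (via fail)  → match P3@[35:36],P4@[36:36]
i=37 'c': node 13→8 (via fail)
i=38 'b': node 8→9
i=39 'd': node 9→10  → match P4@[39:39]
i=40 'b': node 10→11  → match P2@[37:40]
i=41 'c': node 11→8 (via fail)
i=42 'a': node 8→3 (via fail)
i=43 'b': node 3→4
i=44 'c': node 4→5
i=45 'a': node 5→6
i=46 'a': node 6→7  → match P1@[42:46]
i=47 'c': node 7→8 (via fail)
i=48 'b': node 8→9
i=49 'c': node 9→8 (via fail)
i=50 'b': node 8→9
i=51 'a': node 9→2 (via fail)  → match P0@[50:51]
i=52 'a': node 2→3 (via fail)
i=53 'b': node 3→4
i=54 'c': node 4→5
i=55 'a': node 5→6
i=56 'a': node 6→7  → match P1@[52:56]
i=57 'a': node 7→3 (via fail)
i=58 'b': node 3→4
i=59 'c': node 4→5
i=60 'a': node 5→6
i=61 'a': node 6→7  → match P1@[57:61]
i=62 'a': node 7→3 (via fail)
i=63 'c': node 3→8 (via fail)
i=64 'a': node 8→3 (via fail)
i=65 'a': node 3→3 (via fail)
i=66 'd': node 3→12 (via fail)  → match P4@[66:66]
i=67 'd': node 12→13  → match P3@[66:67],P4@[67:67]
i=68 'b': node 13→1 (via fail)
i=69 'a': node 1→2  → match P0@[68:69]
i=70 'b': node 2→4 (via fail)
i=71 'a': node 4→2 (via fail)  → match P0@[70:71]
i=72 'd': node 2→12 (via fail)  → match P4@[72:72]
i=73 'd': node 12→13  → match P3@[72:73],P4@[73:73]
i=74 'a': node 13→3 (via fail)
i=75 'b': node 3→4
i=76 'a': node 4→2 (via fail)  → match P0@[75:76]
i=77 'c': node 2→8 (via fail)
i=78 'b': node 8→9
i=79 'b': node 9→1 (via fail)

All matches (sorted): [[4,4],[5,2],[6,0],[7,4],[8,3],[8,4],[9,3],[9,4],[10,3],[10,4],[14,0],[16,0],[19,4],[20,2],[21,0],[23,0],[26,4],[27,3],[27,4],[28,3],[28,4],[29,3],[29,4],[31,4],[32,3],[32,4],[33,3],[33,4],[34,3],[34,4],[35,3],[35,4],[36,3],[36,4],[39,4],[40,2],[46,1],[51,0],[56,1],[61,1],[66,4],[67,3],[67,4],[69,0],[71,0],[72,4],[73,3],[73,4],[76,0]]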